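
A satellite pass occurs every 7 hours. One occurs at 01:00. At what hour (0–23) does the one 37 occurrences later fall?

20

37·7 = 259.
259 = 10·24 + 19, so 259 mod 24 = 19.
(1 + 19) mod 24 = 20.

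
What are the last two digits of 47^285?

Successive squares of 47 mod 100: 47^1≡47, 47^2≡9, 47^4≡81, 47^8≡61, 47^16≡21, 47^32≡41, 47^64≡81, 47^128≡61, 47^256≡21.
285 = 1 + 4 + 8 + 16 + 256, so 47^285 ≡ 47·81·61·21·21 ≡ 7 (mod 100).

07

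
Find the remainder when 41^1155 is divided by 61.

60

Successive squares of 41 mod 61: 41^1≡41, 41^2≡34, 41^4≡58, 41^8≡9, 41^16≡20, 41^32≡34, 41^64≡58, 41^128≡9, 41^256≡20, 41^512≡34, 41^1024≡58.
1155 = 1 + 2 + 128 + 1024, so 41^1155 ≡ 41·34·9·58 ≡ 60 (mod 61).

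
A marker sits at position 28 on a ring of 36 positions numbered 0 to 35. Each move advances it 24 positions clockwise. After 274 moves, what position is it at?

274·24 = 6576.
6576 = 182·36 + 24, so 6576 mod 36 = 24.
(28 + 24) mod 36 = 16.

16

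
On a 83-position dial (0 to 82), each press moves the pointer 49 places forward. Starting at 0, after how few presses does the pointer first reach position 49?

1

49⁻¹ ≡ 61 (mod 83) because 49·61 = 2989 = 36·83 + 1.
Multiplying both sides by 61: x ≡ 61·49 = 2989 ≡ 1 (mod 83).
Check: 49·1 = 49 = 0·83 + 49.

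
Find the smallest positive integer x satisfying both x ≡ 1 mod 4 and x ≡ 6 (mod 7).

Since 7·3 ≡ 1 (mod 4), take x = 6 + 7·((1−6)·3 mod 4) = 6 + 7·1 = 13.
Check: 13 mod 4 = 1, 13 mod 7 = 6.

13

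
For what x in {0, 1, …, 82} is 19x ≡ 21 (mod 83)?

19⁻¹ ≡ 35 (mod 83) because 19·35 = 665 = 8·83 + 1.
Multiplying both sides by 35: x ≡ 35·21 = 735 ≡ 71 (mod 83).
Check: 19·71 = 1349 = 16·83 + 21.

71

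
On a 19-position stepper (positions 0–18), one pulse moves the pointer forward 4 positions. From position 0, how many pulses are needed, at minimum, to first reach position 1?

5

4·5 = 20 = 1·19 + 1, so 4⁻¹ ≡ 5 (mod 19).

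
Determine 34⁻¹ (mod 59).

33

59 = 1·34 + 25
34 = 1·25 + 9
25 = 2·9 + 7
9 = 1·7 + 2
7 = 3·2 + 1
2 = 2·1 + 0
Back-substituting gives 34·33 ≡ 1 (mod 59).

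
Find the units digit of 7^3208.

Last digits of 7^n: 7, 9, 3, 1 (period 4).
3208 mod 4 = 0, so the last digit matches 7^4 = 1.

1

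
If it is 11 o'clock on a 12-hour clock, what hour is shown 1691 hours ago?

12

1691 − 140·12 = 11, so 1691 ≡ 11 (mod 12).
11 − 11 → 12 on a 12-hour dial.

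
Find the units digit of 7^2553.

Last digits of 7^n: 7, 9, 3, 1 (period 4).
2553 leaves remainder 1 on division by 4, so 7^2553 ends in 7.

7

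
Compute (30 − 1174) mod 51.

29

1174 = 23·51 + 1, so 1174 mod 51 = 1.
(30 − 1) mod 51 = 29.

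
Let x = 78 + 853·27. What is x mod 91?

853·27 = 23031.
Dividing 23031 by 91 gives quotient 253 and remainder 8.
(78 + 8) mod 91 = 86.

86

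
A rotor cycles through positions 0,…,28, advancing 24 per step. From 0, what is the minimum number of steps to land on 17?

14

The inverse of 24 mod 29 is 23 (since 24·23 = 552 ≡ 1).
Multiplying both sides by 23: x ≡ 23·17 = 391 ≡ 14 (mod 29).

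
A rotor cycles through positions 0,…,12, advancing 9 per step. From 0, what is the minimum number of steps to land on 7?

8

The inverse of 9 mod 13 is 3 (since 9·3 = 27 ≡ 1).
So x ≡ 3·7 = 21 ≡ 8 (mod 13).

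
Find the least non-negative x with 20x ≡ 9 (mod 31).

The inverse of 20 mod 31 is 14 (since 20·14 = 280 ≡ 1).
So x ≡ 14·9 = 126 ≡ 2 (mod 31).

2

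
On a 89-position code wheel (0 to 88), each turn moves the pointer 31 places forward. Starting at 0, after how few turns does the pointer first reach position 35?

The inverse of 31 mod 89 is 23 (since 31·23 = 713 ≡ 1).
So x ≡ 23·35 = 805 ≡ 4 (mod 89).
Check: 31·4 = 124 = 1·89 + 35.

4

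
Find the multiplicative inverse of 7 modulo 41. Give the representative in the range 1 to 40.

6

7·6 = 42 = 1·41 + 1, so 7⁻¹ ≡ 6 (mod 41).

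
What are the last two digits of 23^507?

Successive squares of 23 mod 100: 23^1≡23, 23^2≡29, 23^4≡41, 23^8≡81, 23^16≡61, 23^32≡21, 23^64≡41, 23^128≡81, 23^256≡61.
Since 507 = 1 + 2 + 8 + 16 + 32 + 64 + 128 + 256 in binary, 23^507 ≡ 23·29·81·61·21·41·81·61 ≡ 47 (mod 100).

47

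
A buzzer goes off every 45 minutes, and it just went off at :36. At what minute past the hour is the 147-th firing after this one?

51

147·45 = 6615.
Dividing 6615 by 60 gives quotient 110 and remainder 15.
(36 + 15) mod 60 = 51.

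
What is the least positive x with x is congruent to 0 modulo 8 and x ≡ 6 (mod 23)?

Since 23·7 ≡ 1 (mod 8), take x = 6 + 23·((0−6)·7 mod 8) = 6 + 23·6 = 144.
Check: 144 mod 8 = 0, 144 mod 23 = 6.

144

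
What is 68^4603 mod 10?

2

Powers of 8 mod 10 repeat with period 4: 8, 4, 2, 6.
4603 mod 4 = 3, so the last digit matches 8^3 = 2.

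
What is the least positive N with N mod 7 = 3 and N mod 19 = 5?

Since 19·3 ≡ 1 (mod 7), take x = 5 + 19·((3−5)·3 mod 7) = 5 + 19·1 = 24.
Check: 24 mod 7 = 3, 24 mod 19 = 5.

24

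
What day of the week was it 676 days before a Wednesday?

676 = 96·7 + 4, so 676 mod 7 = 4.
Wednesday − 4 days → Saturday.

Saturday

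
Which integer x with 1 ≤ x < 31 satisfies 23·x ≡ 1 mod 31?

27

23·27 = 621 = 20·31 + 1, so 23⁻¹ ≡ 27 (mod 31).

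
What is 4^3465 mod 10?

4

The units digit of 4^n cycles with period 2: 4, 6, …
3465 leaves remainder 1 on division by 2, so 4^3465 ends in 4.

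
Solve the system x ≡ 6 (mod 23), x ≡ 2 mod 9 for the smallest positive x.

Since 9·18 ≡ 1 (mod 23), take x = 2 + 9·((6−2)·18 mod 23) = 2 + 9·3 = 29.
Check: 29 mod 23 = 6, 29 mod 9 = 2.

29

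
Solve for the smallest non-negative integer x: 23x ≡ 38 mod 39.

23⁻¹ ≡ 17 (mod 39) because 23·17 = 391 = 10·39 + 1.
So x ≡ 17·38 = 646 ≡ 22 (mod 39).
Check: 23·22 = 506 = 12·39 + 38.

22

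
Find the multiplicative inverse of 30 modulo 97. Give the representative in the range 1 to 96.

55

30·55 = 1650 = 17·97 + 1, so 30⁻¹ ≡ 55 (mod 97).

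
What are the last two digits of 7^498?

Successive squares of 7 mod 100: 7^1≡7, 7^2≡49, 7^4≡1, 7^8≡1, 7^16≡1, 7^32≡1, 7^64≡1, 7^128≡1, 7^256≡1.
Since 498 = 2 + 16 + 32 + 64 + 128 + 256 in binary, 7^498 ≡ 49·1·1·1·1·1 ≡ 49 (mod 100).

49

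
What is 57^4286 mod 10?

9

The units digit of 57^n cycles with period 4: 7, 9, 3, 1, …
4286 leaves remainder 2 on division by 4, so 57^4286 ends in 9.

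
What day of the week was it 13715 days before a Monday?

Saturday

13715 − 1959·7 = 2, so 13715 ≡ 2 (mod 7).
Monday − 2 days → Saturday.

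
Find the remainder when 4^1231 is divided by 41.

Successive squares of 4 mod 41: 4^1≡4, 4^2≡16, 4^4≡10, 4^8≡18, 4^16≡37, 4^32≡16, 4^64≡10, 4^128≡18, 4^256≡37, 4^512≡16, 4^1024≡10.
Since 1231 = 1 + 2 + 4 + 8 + 64 + 128 + 1024 in binary, 4^1231 ≡ 4·16·10·18·10·18·10 ≡ 4 (mod 41).

4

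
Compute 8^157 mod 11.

By repeated squaring mod 11: 8^1≡8, 8^2≡9, 8^4≡4, 8^8≡5, 8^16≡3, 8^32≡9, 8^64≡4, 8^128≡5.
Since 157 = 1 + 4 + 8 + 16 + 128 in binary, 8^157 ≡ 8·4·5·3·5 ≡ 2 (mod 11).

2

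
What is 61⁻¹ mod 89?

89 = 1·61 + 28
61 = 2·28 + 5
28 = 5·5 + 3
5 = 1·3 + 2
3 = 1·2 + 1
2 = 2·1 + 0
Back-substituting gives 61·54 ≡ 1 (mod 89).

54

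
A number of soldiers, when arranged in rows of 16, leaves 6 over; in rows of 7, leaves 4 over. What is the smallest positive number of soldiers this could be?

102

x ≡ 4 (mod 7) gives x ∈ {4, 11, 18, 25, 32, 39, 46, 53, …}.
The first of these with x mod 16 = 6 is 102.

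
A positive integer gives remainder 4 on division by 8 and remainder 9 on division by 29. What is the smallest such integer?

x ≡ 4 (mod 8) gives x ∈ {4, 12, 20, 28, 36, 44, 52, 60, …}.
The first of these with x mod 29 = 9 is 212.

212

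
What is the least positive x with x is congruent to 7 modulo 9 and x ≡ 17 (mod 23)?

x ≡ 7 (mod 9) gives x ∈ {7, 16, 25, 34, 43, 52, 61, 70, …}.
The first of these with x mod 23 = 17 is 178.

178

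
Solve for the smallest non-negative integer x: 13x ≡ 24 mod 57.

The inverse of 13 mod 57 is 22 (since 13·22 = 286 ≡ 1).
Multiplying both sides by 22: x ≡ 22·24 = 528 ≡ 15 (mod 57).

15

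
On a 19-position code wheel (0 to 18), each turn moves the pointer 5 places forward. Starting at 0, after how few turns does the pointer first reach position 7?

9

The inverse of 5 mod 19 is 4 (since 5·4 = 20 ≡ 1).
Multiplying both sides by 4: x ≡ 4·7 = 28 ≡ 9 (mod 19).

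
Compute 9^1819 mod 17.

15

By repeated squaring mod 17: 9^1≡9, 9^2≡13, 9^4≡16, 9^8≡1, 9^16≡1, 9^32≡1, 9^64≡1, 9^128≡1, 9^256≡1, 9^512≡1, 9^1024≡1.
1819 = 1 + 2 + 8 + 16 + 256 + 512 + 1024, so 9^1819 ≡ 9·13·1·1·1·1·1 ≡ 15 (mod 17).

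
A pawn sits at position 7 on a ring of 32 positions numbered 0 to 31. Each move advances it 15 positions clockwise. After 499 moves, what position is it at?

499·15 = 7485.
Dividing 7485 by 32 gives quotient 233 and remainder 29.
(7 + 29) mod 32 = 4.

4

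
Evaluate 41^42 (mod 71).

Square-and-reduce mod 71: 41^1≡41, 41^2≡48, 41^4≡32, 41^8≡30, 41^16≡48, 41^32≡32.
42 = 2 + 8 + 32, so 41^42 ≡ 48·30·32 ≡ 1 (mod 71).

1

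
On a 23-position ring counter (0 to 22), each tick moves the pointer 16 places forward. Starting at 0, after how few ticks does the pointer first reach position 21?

20

The inverse of 16 mod 23 is 13 (since 16·13 = 208 ≡ 1).
So x ≡ 13·21 = 273 ≡ 20 (mod 23).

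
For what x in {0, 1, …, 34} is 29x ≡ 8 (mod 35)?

29⁻¹ ≡ 29 (mod 35) because 29·29 = 841 = 24·35 + 1.
So x ≡ 29·8 = 232 ≡ 22 (mod 35).

22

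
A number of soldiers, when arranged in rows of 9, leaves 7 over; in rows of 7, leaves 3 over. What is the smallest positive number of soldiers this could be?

x ≡ 3 (mod 7) gives x ∈ {3, 10, 17, 24, 31, 38, 45, 52}.
The first of these with x mod 9 = 7 is 52.

52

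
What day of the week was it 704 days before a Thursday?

Sunday

Dividing 704 by 7 gives quotient 100 and remainder 4.
Thursday − 4 days → Sunday.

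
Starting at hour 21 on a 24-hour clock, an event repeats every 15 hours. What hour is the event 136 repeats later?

21

136·15 = 2040.
2040 = 85·24 + 0, so 2040 mod 24 = 0.
(21 + 0) mod 24 = 21.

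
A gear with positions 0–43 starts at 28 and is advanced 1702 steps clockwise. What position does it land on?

14

1702 − 38·44 = 30, so 1702 ≡ 30 (mod 44).
(28 + 30) mod 44 = 14.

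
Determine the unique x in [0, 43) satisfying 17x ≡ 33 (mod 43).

The inverse of 17 mod 43 is 38 (since 17·38 = 646 ≡ 1).
So x ≡ 38·33 = 1254 ≡ 7 (mod 43).
Check: 17·7 = 119 = 2·43 + 33.

7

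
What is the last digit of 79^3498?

1

Last digits of 9^n: 9, 1 (period 2).
3498 mod 2 = 0, so the last digit matches 9^2 = 1.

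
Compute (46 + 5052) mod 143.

Dividing 5052 by 143 gives quotient 35 and remainder 47.
(46 + 47) mod 143 = 93.

93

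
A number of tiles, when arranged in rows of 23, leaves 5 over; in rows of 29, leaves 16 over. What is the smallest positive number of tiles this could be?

74

Since 29·4 ≡ 1 (mod 23), take x = 16 + 29·((5−16)·4 mod 23) = 16 + 29·2 = 74.
Check: 74 mod 23 = 5, 74 mod 29 = 16.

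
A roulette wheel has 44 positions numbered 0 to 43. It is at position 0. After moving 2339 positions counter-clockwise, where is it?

2339 mod 44 = 7 (since 53·44 = 2332).
(0 − 7) mod 44 = 37.

37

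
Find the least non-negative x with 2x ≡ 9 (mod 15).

The inverse of 2 mod 15 is 8 (since 2·8 = 16 ≡ 1).
Multiplying both sides by 8: x ≡ 8·9 = 72 ≡ 12 (mod 15).
Check: 2·12 = 24 = 1·15 + 9.

12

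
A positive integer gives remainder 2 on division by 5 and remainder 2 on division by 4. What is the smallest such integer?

x ≡ 2 (mod 4) gives x ∈ {2}.
The first of these with x mod 5 = 2 is 2.

2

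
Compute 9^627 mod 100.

69

By repeated squaring mod 100: 9^1≡9, 9^2≡81, 9^4≡61, 9^8≡21, 9^16≡41, 9^32≡81, 9^64≡61, 9^128≡21, 9^256≡41, 9^512≡81.
Since 627 = 1 + 2 + 16 + 32 + 64 + 512 in binary, 9^627 ≡ 9·81·41·81·61·81 ≡ 69 (mod 100).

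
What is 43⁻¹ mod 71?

38

71 = 1·43 + 28
43 = 1·28 + 15
28 = 1·15 + 13
15 = 1·13 + 2
13 = 6·2 + 1
2 = 2·1 + 0
Back-substituting gives 43·38 ≡ 1 (mod 71).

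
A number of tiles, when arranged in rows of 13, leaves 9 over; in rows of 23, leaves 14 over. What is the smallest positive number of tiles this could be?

152

x ≡ 9 (mod 13) gives x ∈ {9, 22, 35, 48, 61, 74, 87, 100, …}.
The first of these with x mod 23 = 14 is 152.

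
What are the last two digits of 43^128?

Square-and-reduce mod 100: 43^1≡43, 43^2≡49, 43^4≡1, 43^8≡1, 43^16≡1, 43^32≡1, 43^64≡1, 43^128≡1.
128 = 128, so 43^128 ≡ 1 ≡ 1 (mod 100).

01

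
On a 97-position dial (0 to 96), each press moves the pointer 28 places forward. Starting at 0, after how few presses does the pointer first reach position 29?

The inverse of 28 mod 97 is 52 (since 28·52 = 1456 ≡ 1).
So x ≡ 52·29 = 1508 ≡ 53 (mod 97).

53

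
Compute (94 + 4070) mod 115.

4070 mod 115 = 45 (since 35·115 = 4025).
(94 + 45) mod 115 = 24.

24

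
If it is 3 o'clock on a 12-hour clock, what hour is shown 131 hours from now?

Dividing 131 by 12 gives quotient 10 and remainder 11.
3 + 11 → 2 on a 12-hour dial.

2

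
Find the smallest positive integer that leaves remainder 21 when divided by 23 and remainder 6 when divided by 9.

159

Since 9·18 ≡ 1 (mod 23), take x = 6 + 9·((21−6)·18 mod 23) = 6 + 9·17 = 159.
Check: 159 mod 23 = 21, 159 mod 9 = 6.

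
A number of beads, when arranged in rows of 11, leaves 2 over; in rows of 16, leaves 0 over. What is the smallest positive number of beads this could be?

112

Since 16·9 ≡ 1 (mod 11), take x = 0 + 16·((2−0)·9 mod 11) = 0 + 16·7 = 112.
Check: 112 mod 11 = 2, 112 mod 16 = 0.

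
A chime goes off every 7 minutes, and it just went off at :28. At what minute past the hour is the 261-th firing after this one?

55

261·7 = 1827.
Dividing 1827 by 60 gives quotient 30 and remainder 27.
(28 + 27) mod 60 = 55.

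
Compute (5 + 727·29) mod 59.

25

727·29 = 21083.
21083 − 357·59 = 20, so 21083 ≡ 20 (mod 59).
(5 + 20) mod 59 = 25.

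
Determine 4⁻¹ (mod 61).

61 = 15·4 + 1
4 = 4·1 + 0
Back-substituting gives 4·46 ≡ 1 (mod 61).

46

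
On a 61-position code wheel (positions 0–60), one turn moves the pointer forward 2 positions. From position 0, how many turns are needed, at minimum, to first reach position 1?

2·31 = 62 = 1·61 + 1, so 2⁻¹ ≡ 31 (mod 61).

31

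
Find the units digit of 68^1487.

Last digits of 8^n: 8, 4, 2, 6 (period 4).
1487 leaves remainder 3 on division by 4, so 68^1487 ends in 2.

2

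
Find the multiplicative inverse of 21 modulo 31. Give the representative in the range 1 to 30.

21·3 = 63 = 2·31 + 1, so 21⁻¹ ≡ 3 (mod 31).

3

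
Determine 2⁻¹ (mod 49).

49 = 24·2 + 1
2 = 2·1 + 0
Back-substituting gives 2·25 ≡ 1 (mod 49).

25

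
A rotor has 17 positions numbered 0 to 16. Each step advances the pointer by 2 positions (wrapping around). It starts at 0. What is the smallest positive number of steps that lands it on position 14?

7

2⁻¹ ≡ 9 (mod 17) because 2·9 = 18 = 1·17 + 1.
So x ≡ 9·14 = 126 ≡ 7 (mod 17).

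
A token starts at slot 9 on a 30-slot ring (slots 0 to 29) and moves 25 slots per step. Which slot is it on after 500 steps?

29

500·25 = 12500.
Dividing 12500 by 30 gives quotient 416 and remainder 20.
(9 + 20) mod 30 = 29.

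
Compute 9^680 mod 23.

2

By repeated squaring mod 23: 9^1≡9, 9^2≡12, 9^4≡6, 9^8≡13, 9^16≡8, 9^32≡18, 9^64≡2, 9^128≡4, 9^256≡16, 9^512≡3.
Since 680 = 8 + 32 + 128 + 512 in binary, 9^680 ≡ 13·18·4·3 ≡ 2 (mod 23).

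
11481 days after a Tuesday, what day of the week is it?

Wednesday

11481 − 1640·7 = 1, so 11481 ≡ 1 (mod 7).
Tuesday + 1 day → Wednesday.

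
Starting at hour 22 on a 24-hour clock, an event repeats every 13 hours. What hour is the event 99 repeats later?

99·13 = 1287.
1287 = 53·24 + 15, so 1287 mod 24 = 15.
(22 + 15) mod 24 = 13.

13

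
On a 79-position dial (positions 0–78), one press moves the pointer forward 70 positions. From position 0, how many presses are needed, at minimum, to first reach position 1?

35

70·35 = 2450 = 31·79 + 1, so 70⁻¹ ≡ 35 (mod 79).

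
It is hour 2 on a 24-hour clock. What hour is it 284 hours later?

22

284 mod 24 = 20 (since 11·24 = 264).
(2 + 20) mod 24 = 22.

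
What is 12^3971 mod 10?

The units digit of 12^n cycles with period 4: 2, 4, 8, 6, …
3971 mod 4 = 3, so the last digit matches 2^3 = 8.

8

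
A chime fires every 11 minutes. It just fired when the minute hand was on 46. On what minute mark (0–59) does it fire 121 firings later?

57

121·11 = 1331.
1331 mod 60 = 11 (since 22·60 = 1320).
(46 + 11) mod 60 = 57.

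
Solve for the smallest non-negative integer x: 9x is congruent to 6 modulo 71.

48

The inverse of 9 mod 71 is 8 (since 9·8 = 72 ≡ 1).
Multiplying both sides by 8: x ≡ 8·6 = 48 ≡ 48 (mod 71).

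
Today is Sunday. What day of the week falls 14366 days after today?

Tuesday

14366 − 2052·7 = 2, so 14366 ≡ 2 (mod 7).
Sunday + 2 days → Tuesday.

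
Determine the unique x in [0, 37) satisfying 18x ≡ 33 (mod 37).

8

The inverse of 18 mod 37 is 35 (since 18·35 = 630 ≡ 1).
So x ≡ 35·33 = 1155 ≡ 8 (mod 37).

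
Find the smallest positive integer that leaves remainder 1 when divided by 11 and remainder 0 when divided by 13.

x ≡ 1 (mod 11) gives x ∈ {1, 12, 23, 34, 45, 56, 67, 78}.
The first of these with x mod 13 = 0 is 78.

78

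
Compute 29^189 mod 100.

69

Square-and-reduce mod 100: 29^1≡29, 29^2≡41, 29^4≡81, 29^8≡61, 29^16≡21, 29^32≡41, 29^64≡81, 29^128≡61.
Since 189 = 1 + 4 + 8 + 16 + 32 + 128 in binary, 29^189 ≡ 29·81·61·21·41·61 ≡ 69 (mod 100).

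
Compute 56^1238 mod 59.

By repeated squaring mod 59: 56^1≡56, 56^2≡9, 56^4≡22, 56^8≡12, 56^16≡26, 56^32≡27, 56^64≡21, 56^128≡28, 56^256≡17, 56^512≡53, 56^1024≡36.
Since 1238 = 2 + 4 + 16 + 64 + 128 + 1024 in binary, 56^1238 ≡ 9·22·26·21·28·36 ≡ 41 (mod 59).

41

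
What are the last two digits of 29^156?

Successive squares of 29 mod 100: 29^1≡29, 29^2≡41, 29^4≡81, 29^8≡61, 29^16≡21, 29^32≡41, 29^64≡81, 29^128≡61.
Since 156 = 4 + 8 + 16 + 128 in binary, 29^156 ≡ 81·61·21·61 ≡ 21 (mod 100).

21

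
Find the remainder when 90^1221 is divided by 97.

Square-and-reduce mod 97: 90^1≡90, 90^2≡49, 90^4≡73, 90^8≡91, 90^16≡36, 90^32≡35, 90^64≡61, 90^128≡35, 90^256≡61, 90^512≡35, 90^1024≡61.
1221 = 1 + 4 + 64 + 128 + 1024, so 90^1221 ≡ 90·73·61·35·61 ≡ 63 (mod 97).

63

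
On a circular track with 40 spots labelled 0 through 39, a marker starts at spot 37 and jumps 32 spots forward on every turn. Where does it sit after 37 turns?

21

37·32 = 1184.
1184 − 29·40 = 24, so 1184 ≡ 24 (mod 40).
(37 + 24) mod 40 = 21.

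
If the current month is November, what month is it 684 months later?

Dividing 684 by 12 gives quotient 57 and remainder 0.
November + 0 months → November.

November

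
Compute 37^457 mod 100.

Successive squares of 37 mod 100: 37^1≡37, 37^2≡69, 37^4≡61, 37^8≡21, 37^16≡41, 37^32≡81, 37^64≡61, 37^128≡21, 37^256≡41.
Since 457 = 1 + 8 + 64 + 128 + 256 in binary, 37^457 ≡ 37·21·61·21·41 ≡ 17 (mod 100).

17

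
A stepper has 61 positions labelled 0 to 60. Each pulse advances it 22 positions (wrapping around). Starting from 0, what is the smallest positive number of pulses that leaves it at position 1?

22·25 = 550 = 9·61 + 1, so 22⁻¹ ≡ 25 (mod 61).

25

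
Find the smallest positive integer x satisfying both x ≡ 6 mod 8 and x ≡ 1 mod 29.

x ≡ 6 (mod 8) gives x ∈ {6, 14, 22, 30}.
The first of these with x mod 29 = 1 is 30.

30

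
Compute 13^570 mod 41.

9

By repeated squaring mod 41: 13^1≡13, 13^2≡5, 13^4≡25, 13^8≡10, 13^16≡18, 13^32≡37, 13^64≡16, 13^128≡10, 13^256≡18, 13^512≡37.
570 = 2 + 8 + 16 + 32 + 512, so 13^570 ≡ 5·10·18·37·37 ≡ 9 (mod 41).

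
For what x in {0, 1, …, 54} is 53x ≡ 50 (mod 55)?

30

The inverse of 53 mod 55 is 27 (since 53·27 = 1431 ≡ 1).
Multiplying both sides by 27: x ≡ 27·50 = 1350 ≡ 30 (mod 55).
Check: 53·30 = 1590 = 28·55 + 50.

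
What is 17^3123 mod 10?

3

Powers of 7 mod 10 repeat with period 4: 7, 9, 3, 1.
3123 leaves remainder 3 on division by 4, so 17^3123 ends in 3.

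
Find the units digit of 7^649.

Last digits of 7^n: 7, 9, 3, 1 (period 4).
649 mod 4 = 1, so the last digit matches 7^1 = 7.

7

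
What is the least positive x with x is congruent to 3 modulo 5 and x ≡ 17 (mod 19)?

93

x ≡ 3 (mod 5) gives x ∈ {3, 8, 13, 18, 23, 28, 33, 38, …}.
The first of these with x mod 19 = 17 is 93.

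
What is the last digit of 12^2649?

Last digits of 2^n: 2, 4, 8, 6 (period 4).
2649 leaves remainder 1 on division by 4, so 12^2649 ends in 2.

2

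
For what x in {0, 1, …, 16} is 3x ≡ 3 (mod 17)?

3⁻¹ ≡ 6 (mod 17) because 3·6 = 18 = 1·17 + 1.
So x ≡ 6·3 = 18 ≡ 1 (mod 17).

1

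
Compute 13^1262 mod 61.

Square-and-reduce mod 61: 13^1≡13, 13^2≡47, 13^4≡13, 13^8≡47, 13^16≡13, 13^32≡47, 13^64≡13, 13^128≡47, 13^256≡13, 13^512≡47, 13^1024≡13.
1262 = 2 + 4 + 8 + 32 + 64 + 128 + 1024, so 13^1262 ≡ 47·13·47·47·13·47·13 ≡ 47 (mod 61).

47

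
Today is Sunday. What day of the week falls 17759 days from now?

Dividing 17759 by 7 gives quotient 2537 and remainder 0.
Sunday + 0 days → Sunday.

Sunday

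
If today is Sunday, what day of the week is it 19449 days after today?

Wednesday

19449 = 2778·7 + 3, so 19449 mod 7 = 3.
Sunday + 3 days → Wednesday.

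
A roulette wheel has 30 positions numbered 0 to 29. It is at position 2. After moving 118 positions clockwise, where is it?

0

118 = 3·30 + 28, so 118 mod 30 = 28.
(2 + 28) mod 30 = 0.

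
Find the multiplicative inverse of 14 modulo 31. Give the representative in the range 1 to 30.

20

31 = 2·14 + 3
14 = 4·3 + 2
3 = 1·2 + 1
2 = 2·1 + 0
Back-substituting gives 14·20 ≡ 1 (mod 31).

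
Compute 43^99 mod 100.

Successive squares of 43 mod 100: 43^1≡43, 43^2≡49, 43^4≡1, 43^8≡1, 43^16≡1, 43^32≡1, 43^64≡1.
99 = 1 + 2 + 32 + 64, so 43^99 ≡ 43·49·1·1 ≡ 7 (mod 100).

7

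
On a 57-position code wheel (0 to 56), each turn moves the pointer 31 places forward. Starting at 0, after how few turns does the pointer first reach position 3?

31⁻¹ ≡ 46 (mod 57) because 31·46 = 1426 = 25·57 + 1.
Multiplying both sides by 46: x ≡ 46·3 = 138 ≡ 24 (mod 57).

24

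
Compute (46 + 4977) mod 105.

4977 − 47·105 = 42, so 4977 ≡ 42 (mod 105).
(46 + 42) mod 105 = 88.

88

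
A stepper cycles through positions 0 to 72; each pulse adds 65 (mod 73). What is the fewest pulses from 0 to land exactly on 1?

73 = 1·65 + 8
65 = 8·8 + 1
8 = 8·1 + 0
Back-substituting gives 65·9 ≡ 1 (mod 73).

9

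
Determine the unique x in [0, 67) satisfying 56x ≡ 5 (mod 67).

56⁻¹ ≡ 6 (mod 67) because 56·6 = 336 = 5·67 + 1.
So x ≡ 6·5 = 30 ≡ 30 (mod 67).

30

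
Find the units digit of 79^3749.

Last digits of 9^n: 9, 1 (period 2).
3749 mod 2 = 1, so the last digit matches 9^1 = 9.

9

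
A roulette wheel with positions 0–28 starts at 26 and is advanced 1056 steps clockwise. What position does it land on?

9

1056 − 36·29 = 12, so 1056 ≡ 12 (mod 29).
(26 + 12) mod 29 = 9.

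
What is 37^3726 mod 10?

9

Powers of 7 mod 10 repeat with period 4: 7, 9, 3, 1.
3726 leaves remainder 2 on division by 4, so 37^3726 ends in 9.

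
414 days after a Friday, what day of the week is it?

Saturday

Dividing 414 by 7 gives quotient 59 and remainder 1.
Friday + 1 day → Saturday.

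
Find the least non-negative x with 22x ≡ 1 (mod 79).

22⁻¹ ≡ 18 (mod 79) because 22·18 = 396 = 5·79 + 1.
So x ≡ 18·1 = 18 ≡ 18 (mod 79).
Check: 22·18 = 396 = 5·79 + 1.

18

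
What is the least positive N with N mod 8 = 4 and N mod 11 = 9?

x ≡ 4 (mod 8) gives x ∈ {4, 12, 20}.
The first of these with x mod 11 = 9 is 20.

20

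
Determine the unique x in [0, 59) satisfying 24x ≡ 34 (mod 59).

24⁻¹ ≡ 32 (mod 59) because 24·32 = 768 = 13·59 + 1.
So x ≡ 32·34 = 1088 ≡ 26 (mod 59).

26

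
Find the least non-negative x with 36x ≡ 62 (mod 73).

22

36⁻¹ ≡ 71 (mod 73) because 36·71 = 2556 = 35·73 + 1.
Multiplying both sides by 71: x ≡ 71·62 = 4402 ≡ 22 (mod 73).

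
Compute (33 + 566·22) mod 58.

15

566·22 = 12452.
12452 − 214·58 = 40, so 12452 ≡ 40 (mod 58).
(33 + 40) mod 58 = 15.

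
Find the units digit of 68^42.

4

Last digits of 8^n: 8, 4, 2, 6 (period 4).
42 leaves remainder 2 on division by 4, so 68^42 ends in 4.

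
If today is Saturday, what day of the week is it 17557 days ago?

Friday

17557 − 2508·7 = 1, so 17557 ≡ 1 (mod 7).
Saturday − 1 day → Friday.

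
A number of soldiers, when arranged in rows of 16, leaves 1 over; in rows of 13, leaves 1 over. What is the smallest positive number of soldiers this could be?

1

x ≡ 1 (mod 13) gives x ∈ {1}.
The first of these with x mod 16 = 1 is 1.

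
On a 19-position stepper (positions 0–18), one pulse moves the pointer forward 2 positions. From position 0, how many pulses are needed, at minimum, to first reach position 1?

10

19 = 9·2 + 1
2 = 2·1 + 0
Back-substituting gives 2·10 ≡ 1 (mod 19).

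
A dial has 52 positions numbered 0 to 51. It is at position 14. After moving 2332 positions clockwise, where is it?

6

2332 = 44·52 + 44, so 2332 mod 52 = 44.
(14 + 44) mod 52 = 6.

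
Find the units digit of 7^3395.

3

Powers of 7 mod 10 repeat with period 4: 7, 9, 3, 1.
3395 leaves remainder 3 on division by 4, so 7^3395 ends in 3.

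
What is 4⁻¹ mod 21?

16

21 = 5·4 + 1
4 = 4·1 + 0
Back-substituting gives 4·16 ≡ 1 (mod 21).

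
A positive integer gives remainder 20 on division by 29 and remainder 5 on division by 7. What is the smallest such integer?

Since 7·25 ≡ 1 (mod 29), take x = 5 + 7·((20−5)·25 mod 29) = 5 + 7·27 = 194.
Check: 194 mod 29 = 20, 194 mod 7 = 5.

194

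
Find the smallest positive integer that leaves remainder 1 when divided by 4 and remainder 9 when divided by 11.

9

x ≡ 1 (mod 4) gives x ∈ {1, 5, 9}.
The first of these with x mod 11 = 9 is 9.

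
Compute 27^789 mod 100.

87

By repeated squaring mod 100: 27^1≡27, 27^2≡29, 27^4≡41, 27^8≡81, 27^16≡61, 27^32≡21, 27^64≡41, 27^128≡81, 27^256≡61, 27^512≡21.
Since 789 = 1 + 4 + 16 + 256 + 512 in binary, 27^789 ≡ 27·41·61·61·21 ≡ 87 (mod 100).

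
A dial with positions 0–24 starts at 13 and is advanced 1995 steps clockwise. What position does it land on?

1995 − 79·25 = 20, so 1995 ≡ 20 (mod 25).
(13 + 20) mod 25 = 8.

8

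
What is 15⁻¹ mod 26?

26 = 1·15 + 11
15 = 1·11 + 4
11 = 2·4 + 3
4 = 1·3 + 1
3 = 3·1 + 0
Back-substituting gives 15·7 ≡ 1 (mod 26).

7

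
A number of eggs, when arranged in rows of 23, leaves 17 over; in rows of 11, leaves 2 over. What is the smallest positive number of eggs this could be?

178

x ≡ 2 (mod 11) gives x ∈ {2, 13, 24, 35, 46, 57, 68, 79, …}.
The first of these with x mod 23 = 17 is 178.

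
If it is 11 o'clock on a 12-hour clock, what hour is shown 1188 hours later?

11

1188 − 99·12 = 0, so 1188 ≡ 0 (mod 12).
11 + 0 → 11 on a 12-hour dial.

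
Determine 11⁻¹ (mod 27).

11·5 = 55 = 2·27 + 1, so 11⁻¹ ≡ 5 (mod 27).

5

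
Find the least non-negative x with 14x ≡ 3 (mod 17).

The inverse of 14 mod 17 is 11 (since 14·11 = 154 ≡ 1).
Multiplying both sides by 11: x ≡ 11·3 = 33 ≡ 16 (mod 17).

16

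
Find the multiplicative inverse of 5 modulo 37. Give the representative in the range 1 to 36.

15

5·15 = 75 = 2·37 + 1, so 5⁻¹ ≡ 15 (mod 37).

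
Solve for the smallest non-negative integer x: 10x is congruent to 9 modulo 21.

10⁻¹ ≡ 19 (mod 21) because 10·19 = 190 = 9·21 + 1.
So x ≡ 19·9 = 171 ≡ 3 (mod 21).

3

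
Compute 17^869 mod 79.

41

Square-and-reduce mod 79: 17^1≡17, 17^2≡52, 17^4≡18, 17^8≡8, 17^16≡64, 17^32≡67, 17^64≡65, 17^128≡38, 17^256≡22, 17^512≡10.
Since 869 = 1 + 4 + 32 + 64 + 256 + 512 in binary, 17^869 ≡ 17·18·67·65·22·10 ≡ 41 (mod 79).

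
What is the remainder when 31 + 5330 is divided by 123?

5330 = 43·123 + 41, so 5330 mod 123 = 41.
(31 + 41) mod 123 = 72.

72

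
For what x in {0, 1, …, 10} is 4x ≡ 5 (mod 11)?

4⁻¹ ≡ 3 (mod 11) because 4·3 = 12 = 1·11 + 1.
So x ≡ 3·5 = 15 ≡ 4 (mod 11).
Check: 4·4 = 16 = 1·11 + 5.

4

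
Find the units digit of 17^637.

7

Last digits of 7^n: 7, 9, 3, 1 (period 4).
637 leaves remainder 1 on division by 4, so 17^637 ends in 7.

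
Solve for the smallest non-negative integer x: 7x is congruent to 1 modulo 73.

The inverse of 7 mod 73 is 21 (since 7·21 = 147 ≡ 1).
So x ≡ 21·1 = 21 ≡ 21 (mod 73).
Check: 7·21 = 147 = 2·73 + 1.

21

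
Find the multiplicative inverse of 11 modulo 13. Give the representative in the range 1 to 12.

11·6 = 66 = 5·13 + 1, so 11⁻¹ ≡ 6 (mod 13).

6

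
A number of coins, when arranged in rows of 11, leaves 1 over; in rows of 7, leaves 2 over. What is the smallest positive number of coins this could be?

x ≡ 2 (mod 7) gives x ∈ {2, 9, 16, 23}.
The first of these with x mod 11 = 1 is 23.

23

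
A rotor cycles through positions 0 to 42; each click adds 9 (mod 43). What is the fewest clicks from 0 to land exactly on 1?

24

9·24 = 216 = 5·43 + 1, so 9⁻¹ ≡ 24 (mod 43).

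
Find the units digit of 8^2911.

Powers of 8 mod 10 repeat with period 4: 8, 4, 2, 6.
2911 mod 4 = 3, so the last digit matches 8^3 = 2.

2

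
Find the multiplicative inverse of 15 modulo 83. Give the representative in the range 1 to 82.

72

83 = 5·15 + 8
15 = 1·8 + 7
8 = 1·7 + 1
7 = 7·1 + 0
Back-substituting gives 15·72 ≡ 1 (mod 83).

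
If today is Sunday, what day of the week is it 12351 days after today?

12351 − 1764·7 = 3, so 12351 ≡ 3 (mod 7).
Sunday + 3 days → Wednesday.

Wednesday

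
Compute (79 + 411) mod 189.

Dividing 411 by 189 gives quotient 2 and remainder 33.
(79 + 33) mod 189 = 112.

112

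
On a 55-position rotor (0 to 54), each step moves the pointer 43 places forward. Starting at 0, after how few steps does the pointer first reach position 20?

The inverse of 43 mod 55 is 32 (since 43·32 = 1376 ≡ 1).
So x ≡ 32·20 = 640 ≡ 35 (mod 55).

35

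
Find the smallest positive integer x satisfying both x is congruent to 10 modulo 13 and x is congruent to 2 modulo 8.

10

x ≡ 2 (mod 8) gives x ∈ {2, 10}.
The first of these with x mod 13 = 10 is 10.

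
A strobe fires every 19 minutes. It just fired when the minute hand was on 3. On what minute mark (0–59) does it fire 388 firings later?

55

388·19 = 7372.
7372 mod 60 = 52 (since 122·60 = 7320).
(3 + 52) mod 60 = 55.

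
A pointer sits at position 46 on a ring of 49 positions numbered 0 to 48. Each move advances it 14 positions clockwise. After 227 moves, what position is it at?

39

227·14 = 3178.
Dividing 3178 by 49 gives quotient 64 and remainder 42.
(46 + 42) mod 49 = 39.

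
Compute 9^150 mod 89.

57

Square-and-reduce mod 89: 9^1≡9, 9^2≡81, 9^4≡64, 9^8≡2, 9^16≡4, 9^32≡16, 9^64≡78, 9^128≡32.
150 = 2 + 4 + 16 + 128, so 9^150 ≡ 81·64·4·32 ≡ 57 (mod 89).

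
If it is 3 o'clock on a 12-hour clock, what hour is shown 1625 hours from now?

8

1625 = 135·12 + 5, so 1625 mod 12 = 5.
3 + 5 → 8 on a 12-hour dial.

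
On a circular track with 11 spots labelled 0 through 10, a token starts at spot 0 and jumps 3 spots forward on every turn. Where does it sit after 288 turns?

6

288·3 = 864.
864 mod 11 = 6 (since 78·11 = 858).
(0 + 6) mod 11 = 6.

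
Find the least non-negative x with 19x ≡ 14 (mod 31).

4

The inverse of 19 mod 31 is 18 (since 19·18 = 342 ≡ 1).
Multiplying both sides by 18: x ≡ 18·14 = 252 ≡ 4 (mod 31).
Check: 19·4 = 76 = 2·31 + 14.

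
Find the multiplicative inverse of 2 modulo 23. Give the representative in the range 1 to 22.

23 = 11·2 + 1
2 = 2·1 + 0
Back-substituting gives 2·12 ≡ 1 (mod 23).

12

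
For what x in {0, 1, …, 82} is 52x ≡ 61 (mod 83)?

73

The inverse of 52 mod 83 is 8 (since 52·8 = 416 ≡ 1).
So x ≡ 8·61 = 488 ≡ 73 (mod 83).
Check: 52·73 = 3796 = 45·83 + 61.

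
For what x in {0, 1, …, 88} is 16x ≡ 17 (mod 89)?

The inverse of 16 mod 89 is 39 (since 16·39 = 624 ≡ 1).
Multiplying both sides by 39: x ≡ 39·17 = 663 ≡ 40 (mod 89).
Check: 16·40 = 640 = 7·89 + 17.

40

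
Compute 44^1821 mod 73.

43

By repeated squaring mod 73: 44^1≡44, 44^2≡38, 44^4≡57, 44^8≡37, 44^16≡55, 44^32≡32, 44^64≡2, 44^128≡4, 44^256≡16, 44^512≡37, 44^1024≡55.
1821 = 1 + 4 + 8 + 16 + 256 + 512 + 1024, so 44^1821 ≡ 44·57·37·55·16·37·55 ≡ 43 (mod 73).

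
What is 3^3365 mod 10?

The units digit of 3^n cycles with period 4: 3, 9, 7, 1, …
3365 mod 4 = 1, so the last digit matches 3^1 = 3.

3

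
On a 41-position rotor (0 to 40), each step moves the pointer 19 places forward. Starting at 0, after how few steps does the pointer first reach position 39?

The inverse of 19 mod 41 is 13 (since 19·13 = 247 ≡ 1).
So x ≡ 13·39 = 507 ≡ 15 (mod 41).

15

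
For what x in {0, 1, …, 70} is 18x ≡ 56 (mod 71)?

11

18⁻¹ ≡ 4 (mod 71) because 18·4 = 72 = 1·71 + 1.
Multiplying both sides by 4: x ≡ 4·56 = 224 ≡ 11 (mod 71).
Check: 18·11 = 198 = 2·71 + 56.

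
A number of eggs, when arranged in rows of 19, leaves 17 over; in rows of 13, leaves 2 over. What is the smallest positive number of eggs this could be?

x ≡ 2 (mod 13) gives x ∈ {2, 15, 28, 41, 54, 67, 80, 93}.
The first of these with x mod 19 = 17 is 93.

93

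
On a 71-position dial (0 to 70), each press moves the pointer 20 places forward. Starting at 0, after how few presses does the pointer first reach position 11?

20⁻¹ ≡ 32 (mod 71) because 20·32 = 640 = 9·71 + 1.
Multiplying both sides by 32: x ≡ 32·11 = 352 ≡ 68 (mod 71).

68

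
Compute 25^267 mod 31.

By repeated squaring mod 31: 25^1≡25, 25^2≡5, 25^4≡25, 25^8≡5, 25^16≡25, 25^32≡5, 25^64≡25, 25^128≡5, 25^256≡25.
Since 267 = 1 + 2 + 8 + 256 in binary, 25^267 ≡ 25·5·5·25 ≡ 1 (mod 31).

1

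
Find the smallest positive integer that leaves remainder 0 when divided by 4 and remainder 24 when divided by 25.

x ≡ 0 (mod 4) gives x ∈ {0, 4, 8, 12, 16, 20, 24}.
The first of these with x mod 25 = 24 is 24.

24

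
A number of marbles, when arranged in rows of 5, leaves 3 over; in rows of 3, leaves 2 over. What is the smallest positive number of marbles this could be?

8

Since 3·2 ≡ 1 (mod 5), take x = 2 + 3·((3−2)·2 mod 5) = 2 + 3·2 = 8.
Check: 8 mod 5 = 3, 8 mod 3 = 2.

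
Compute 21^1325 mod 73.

43

Square-and-reduce mod 73: 21^1≡21, 21^2≡3, 21^4≡9, 21^8≡8, 21^16≡64, 21^32≡8, 21^64≡64, 21^128≡8, 21^256≡64, 21^512≡8, 21^1024≡64.
1325 = 1 + 4 + 8 + 32 + 256 + 1024, so 21^1325 ≡ 21·9·8·8·64·64 ≡ 43 (mod 73).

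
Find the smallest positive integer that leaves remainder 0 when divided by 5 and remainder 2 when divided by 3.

5

x ≡ 2 (mod 3) gives x ∈ {2, 5}.
The first of these with x mod 5 = 0 is 5.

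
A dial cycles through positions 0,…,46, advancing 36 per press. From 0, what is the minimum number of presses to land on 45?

13

The inverse of 36 mod 47 is 17 (since 36·17 = 612 ≡ 1).
So x ≡ 17·45 = 765 ≡ 13 (mod 47).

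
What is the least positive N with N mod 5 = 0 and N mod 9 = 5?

5

Since 9·4 ≡ 1 (mod 5), take x = 5 + 9·((0−5)·4 mod 5) = 5 + 9·0 = 5.
Check: 5 mod 5 = 0, 5 mod 9 = 5.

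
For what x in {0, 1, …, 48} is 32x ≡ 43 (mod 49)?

9

32⁻¹ ≡ 23 (mod 49) because 32·23 = 736 = 15·49 + 1.
So x ≡ 23·43 = 989 ≡ 9 (mod 49).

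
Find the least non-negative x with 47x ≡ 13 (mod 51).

The inverse of 47 mod 51 is 38 (since 47·38 = 1786 ≡ 1).
So x ≡ 38·13 = 494 ≡ 35 (mod 51).

35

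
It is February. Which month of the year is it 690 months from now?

August

690 = 57·12 + 6, so 690 mod 12 = 6.
February + 6 months → August.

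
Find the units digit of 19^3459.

9

The units digit of 19^n cycles with period 2: 9, 1, …
3459 leaves remainder 1 on division by 2, so 19^3459 ends in 9.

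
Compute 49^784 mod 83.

21

Square-and-reduce mod 83: 49^1≡49, 49^2≡77, 49^4≡36, 49^8≡51, 49^16≡28, 49^32≡37, 49^64≡41, 49^128≡21, 49^256≡26, 49^512≡12.
Since 784 = 16 + 256 + 512 in binary, 49^784 ≡ 28·26·12 ≡ 21 (mod 83).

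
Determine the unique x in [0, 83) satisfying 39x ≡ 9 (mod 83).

The inverse of 39 mod 83 is 66 (since 39·66 = 2574 ≡ 1).
Multiplying both sides by 66: x ≡ 66·9 = 594 ≡ 13 (mod 83).

13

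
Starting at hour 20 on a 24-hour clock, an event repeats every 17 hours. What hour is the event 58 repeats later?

58·17 = 986.
986 mod 24 = 2 (since 41·24 = 984).
(20 + 2) mod 24 = 22.

22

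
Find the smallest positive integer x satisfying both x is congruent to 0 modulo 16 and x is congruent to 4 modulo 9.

112

x ≡ 4 (mod 9) gives x ∈ {4, 13, 22, 31, 40, 49, 58, 67, …}.
The first of these with x mod 16 = 0 is 112.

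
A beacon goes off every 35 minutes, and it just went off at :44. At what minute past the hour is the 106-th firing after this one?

106·35 = 3710.
Dividing 3710 by 60 gives quotient 61 and remainder 50.
(44 + 50) mod 60 = 34.

34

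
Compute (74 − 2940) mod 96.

14

Dividing 2940 by 96 gives quotient 30 and remainder 60.
(74 − 60) mod 96 = 14.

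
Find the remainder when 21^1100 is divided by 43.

Square-and-reduce mod 43: 21^1≡21, 21^2≡11, 21^4≡35, 21^8≡21, 21^16≡11, 21^32≡35, 21^64≡21, 21^128≡11, 21^256≡35, 21^512≡21, 21^1024≡11.
Since 1100 = 4 + 8 + 64 + 1024 in binary, 21^1100 ≡ 35·21·21·11 ≡ 21 (mod 43).

21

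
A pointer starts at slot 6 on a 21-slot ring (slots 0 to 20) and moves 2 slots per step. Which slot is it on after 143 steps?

19

143·2 = 286.
286 mod 21 = 13 (since 13·21 = 273).
(6 + 13) mod 21 = 19.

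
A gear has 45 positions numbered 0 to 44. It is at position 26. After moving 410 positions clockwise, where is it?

410 mod 45 = 5 (since 9·45 = 405).
(26 + 5) mod 45 = 31.

31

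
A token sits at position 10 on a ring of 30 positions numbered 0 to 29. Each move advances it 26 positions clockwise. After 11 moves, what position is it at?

11·26 = 286.
286 − 9·30 = 16, so 286 ≡ 16 (mod 30).
(10 + 16) mod 30 = 26.

26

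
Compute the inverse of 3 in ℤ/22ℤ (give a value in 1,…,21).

22 = 7·3 + 1
3 = 3·1 + 0
Back-substituting gives 3·15 ≡ 1 (mod 22).

15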